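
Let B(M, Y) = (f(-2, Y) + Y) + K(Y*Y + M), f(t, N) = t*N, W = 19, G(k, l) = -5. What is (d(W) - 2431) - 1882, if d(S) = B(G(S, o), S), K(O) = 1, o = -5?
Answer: -4331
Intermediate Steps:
f(t, N) = N*t
B(M, Y) = 1 - Y (B(M, Y) = (Y*(-2) + Y) + 1 = (-2*Y + Y) + 1 = -Y + 1 = 1 - Y)
d(S) = 1 - S
(d(W) - 2431) - 1882 = ((1 - 1*19) - 2431) - 1882 = ((1 - 19) - 2431) - 1882 = (-18 - 2431) - 1882 = -2449 - 1882 = -4331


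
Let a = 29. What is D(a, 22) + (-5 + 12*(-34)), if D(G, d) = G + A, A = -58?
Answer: -442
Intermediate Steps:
D(G, d) = -58 + G (D(G, d) = G - 58 = -58 + G)
D(a, 22) + (-5 + 12*(-34)) = (-58 + 29) + (-5 + 12*(-34)) = -29 + (-5 - 408) = -29 - 413 = -442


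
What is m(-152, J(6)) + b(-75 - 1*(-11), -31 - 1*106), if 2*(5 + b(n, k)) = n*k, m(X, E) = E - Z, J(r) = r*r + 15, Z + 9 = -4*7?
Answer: 4467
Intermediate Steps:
Z = -37 (Z = -9 - 4*7 = -9 - 28 = -37)
J(r) = 15 + r**2 (J(r) = r**2 + 15 = 15 + r**2)
m(X, E) = 37 + E (m(X, E) = E - 1*(-37) = E + 37 = 37 + E)
b(n, k) = -5 + k*n/2 (b(n, k) = -5 + (n*k)/2 = -5 + (k*n)/2 = -5 + k*n/2)
m(-152, J(6)) + b(-75 - 1*(-11), -31 - 1*106) = (37 + (15 + 6**2)) + (-5 + (-31 - 1*106)*(-75 - 1*(-11))/2) = (37 + (15 + 36)) + (-5 + (-31 - 106)*(-75 + 11)/2) = (37 + 51) + (-5 + (1/2)*(-137)*(-64)) = 88 + (-5 + 4384) = 88 + 4379 = 4467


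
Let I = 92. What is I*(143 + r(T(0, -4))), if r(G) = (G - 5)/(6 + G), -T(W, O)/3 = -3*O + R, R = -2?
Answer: 79741/6 ≈ 13290.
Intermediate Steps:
T(W, O) = 6 + 9*O (T(W, O) = -3*(-3*O - 2) = -3*(-2 - 3*O) = 6 + 9*O)
r(G) = (-5 + G)/(6 + G)
I*(143 + r(T(0, -4))) = 92*(143 + (-5 + (6 + 9*(-4)))/(6 + (6 + 9*(-4)))) = 92*(143 + (-5 + (6 - 36))/(6 + (6 - 36))) = 92*(143 + (-5 - 30)/(6 - 30)) = 92*(143 - 35/(-24)) = 92*(143 - 1/24*(-35)) = 92*(143 + 35/24) = 92*(3467/24) = 79741/6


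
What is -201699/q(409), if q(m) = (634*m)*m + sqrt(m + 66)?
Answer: -7130473401882/3749302600423747 + 336165*sqrt(19)/3749302600423747 ≈ -0.0019018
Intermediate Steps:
q(m) = sqrt(66 + m) + 634*m**2 (q(m) = 634*m**2 + sqrt(66 + m) = sqrt(66 + m) + 634*m**2)
-201699/q(409) = -201699/(sqrt(66 + 409) + 634*409**2) = -201699/(sqrt(475) + 634*167281) = -201699/(5*sqrt(19) + 106056154) = -201699/(106056154 + 5*sqrt(19))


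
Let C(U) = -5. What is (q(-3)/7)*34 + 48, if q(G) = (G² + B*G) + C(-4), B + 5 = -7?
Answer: 1696/7 ≈ 242.29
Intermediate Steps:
B = -12 (B = -5 - 7 = -12)
q(G) = -5 + G² - 12*G (q(G) = (G² - 12*G) - 5 = -5 + G² - 12*G)
(q(-3)/7)*34 + 48 = ((-5 + (-3)² - 12*(-3))/7)*34 + 48 = ((-5 + 9 + 36)*(⅐))*34 + 48 = (40*(⅐))*34 + 48 = (40/7)*34 + 48 = 1360/7 + 48 = 1696/7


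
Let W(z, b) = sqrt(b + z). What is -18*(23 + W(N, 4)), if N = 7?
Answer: -414 - 18*sqrt(11) ≈ -473.70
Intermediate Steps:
-18*(23 + W(N, 4)) = -18*(23 + sqrt(4 + 7)) = -18*(23 + sqrt(11)) = -414 - 18*sqrt(11)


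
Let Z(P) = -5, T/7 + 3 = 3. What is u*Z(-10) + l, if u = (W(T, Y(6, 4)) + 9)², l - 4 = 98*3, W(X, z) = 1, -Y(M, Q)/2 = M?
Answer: -202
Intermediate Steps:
T = 0 (T = -21 + 7*3 = -21 + 21 = 0)
Y(M, Q) = -2*M
l = 298 (l = 4 + 98*3 = 4 + 294 = 298)
u = 100 (u = (1 + 9)² = 10² = 100)
u*Z(-10) + l = 100*(-5) + 298 = -500 + 298 = -202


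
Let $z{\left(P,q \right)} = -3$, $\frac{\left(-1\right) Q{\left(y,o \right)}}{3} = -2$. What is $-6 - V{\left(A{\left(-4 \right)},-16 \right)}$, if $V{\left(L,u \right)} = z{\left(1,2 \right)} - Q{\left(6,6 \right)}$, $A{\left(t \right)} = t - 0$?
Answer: $3$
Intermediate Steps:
$A{\left(t \right)} = t$ ($A{\left(t \right)} = t + 0 = t$)
$Q{\left(y,o \right)} = 6$ ($Q{\left(y,o \right)} = \left(-3\right) \left(-2\right) = 6$)
$V{\left(L,u \right)} = -9$ ($V{\left(L,u \right)} = -3 - 6 = -9$)
$-6 - V{\left(A{\left(-4 \right)},-16 \right)} = -6 - -9 = -6 + 9 = 3$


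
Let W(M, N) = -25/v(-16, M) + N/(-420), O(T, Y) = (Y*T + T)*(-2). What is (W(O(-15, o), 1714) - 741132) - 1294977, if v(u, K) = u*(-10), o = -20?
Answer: -6841340477/3360 ≈ -2.0361e+6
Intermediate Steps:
v(u, K) = -10*u
O(T, Y) = -2*T - 2*T*Y (O(T, Y) = (T*Y + T)*(-2) = (T + T*Y)*(-2) = -2*T - 2*T*Y)
W(M, N) = -5/32 - N/420 (W(M, N) = -25/((-10*(-16))) + N/(-420) = -25/160 + N*(-1/420) = -25*1/160 - N/420 = -5/32 - N/420)
(W(O(-15, o), 1714) - 741132) - 1294977 = ((-5/32 - 1/420*1714) - 741132) - 1294977 = ((-5/32 - 857/210) - 741132) - 1294977 = (-14237/3360 - 741132) - 1294977 = -2490217757/3360 - 1294977 = -6841340477/3360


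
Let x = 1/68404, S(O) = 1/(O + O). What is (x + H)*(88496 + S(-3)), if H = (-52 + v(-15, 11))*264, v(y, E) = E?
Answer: -393136489122625/410424 ≈ -9.5788e+8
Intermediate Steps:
S(O) = 1/(2*O)
H = -10824 (H = (-52 + 11)*264 = -41*264 = -10824)
x = 1/68404 ≈ 1.4619e-5
(x + H)*(88496 + S(-3)) = (1/68404 - 10824)*(88496 + (½)/(-3)) = -740404895*(88496 + (½)*(-⅓))/68404 = -740404895*(88496 - ⅙)/68404 = -740404895/68404*530975/6 = -393136489122625/410424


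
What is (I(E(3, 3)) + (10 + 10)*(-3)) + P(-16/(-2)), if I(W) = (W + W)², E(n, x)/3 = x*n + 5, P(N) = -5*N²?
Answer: 6676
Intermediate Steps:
E(n, x) = 15 + 3*n*x (E(n, x) = 3*(x*n + 5) = 3*(n*x + 5) = 3*(5 + n*x) = 15 + 3*n*x)
I(W) = 4*W² (I(W) = (2*W)² = 4*W²)
(I(E(3, 3)) + (10 + 10)*(-3)) + P(-16/(-2)) = (4*(15 + 3*3*3)² + (10 + 10)*(-3)) - 5*(-16/(-2))² = (4*(15 + 27)² + 20*(-3)) - 5*(-16*(-½))² = (4*42² - 60) - 5*8² = (4*1764 - 60) - 5*64 = (7056 - 60) - 320 = 6996 - 320 = 6676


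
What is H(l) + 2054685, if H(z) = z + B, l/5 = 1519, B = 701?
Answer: 2062981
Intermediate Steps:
l = 7595 (l = 5*1519 = 7595)
H(z) = 701 + z (H(z) = z + 701 = 701 + z)
H(l) + 2054685 = (701 + 7595) + 2054685 = 8296 + 2054685 = 2062981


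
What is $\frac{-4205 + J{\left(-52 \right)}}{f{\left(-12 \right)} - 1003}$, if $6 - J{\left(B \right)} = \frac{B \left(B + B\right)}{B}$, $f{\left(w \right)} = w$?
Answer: $\frac{117}{29} \approx 4.0345$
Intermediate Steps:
$J{\left(B \right)} = 6 - 2 B$ ($J{\left(B \right)} = 6 - \frac{B \left(B + B\right)}{B} = 6 - \frac{B 2 B}{B} = 6 - \frac{2 B^{2}}{B} = 6 - 2 B$)
$\frac{-4205 + J{\left(-52 \right)}}{f{\left(-12 \right)} - 1003} = \frac{-4205 + \left(6 - -104\right)}{-12 - 1003} = \frac{-4205 + \left(6 + 104\right)}{-1015} = \left(-4205 + 110\right) \left(- \frac{1}{1015}\right) = \left(-4095\right) \left(- \frac{1}{1015}\right) = \frac{117}{29}$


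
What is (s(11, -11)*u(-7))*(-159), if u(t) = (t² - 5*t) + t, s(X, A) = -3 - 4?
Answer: 85701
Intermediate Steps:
s(X, A) = -7
u(t) = t² - 4*t
(s(11, -11)*u(-7))*(-159) = -(-49)*(-4 - 7)*(-159) = -(-49)*(-11)*(-159) = -7*77*(-159) = -539*(-159) = 85701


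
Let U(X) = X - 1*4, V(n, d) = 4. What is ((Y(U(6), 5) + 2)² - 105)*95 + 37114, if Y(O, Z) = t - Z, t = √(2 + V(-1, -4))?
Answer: 28564 - 570*√6 ≈ 27168.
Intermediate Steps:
U(X) = -4 + X (U(X) = X - 4 = -4 + X)
t = √6 (t = √(2 + 4) = √6 ≈ 2.4495)
Y(O, Z) = √6 - Z
((Y(U(6), 5) + 2)² - 105)*95 + 37114 = (((√6 - 1*5) + 2)² - 105)*95 + 37114 = (((√6 - 5) + 2)² - 105)*95 + 37114 = (((-5 + √6) + 2)² - 105)*95 + 37114 = ((-3 + √6)² - 105)*95 + 37114 = (-105 + (-3 + √6)²)*95 + 37114 = (-9975 + 95*(-3 + √6)²) + 37114 = 27139 + 95*(-3 + √6)²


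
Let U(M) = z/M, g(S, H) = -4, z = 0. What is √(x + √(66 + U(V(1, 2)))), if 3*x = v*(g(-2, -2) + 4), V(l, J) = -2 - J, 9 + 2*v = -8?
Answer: 66^(¼) ≈ 2.8503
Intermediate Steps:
v = -17/2 (v = -9/2 + (½)*(-8) = -9/2 - 4 = -17/2 ≈ -8.5000)
U(M) = 0 (U(M) = 0/M = 0)
x = 0 (x = (-17*(-4 + 4)/2)/3 = (-17/2*0)/3 = (⅓)*0 = 0)
√(x + √(66 + U(V(1, 2)))) = √(0 + √(66 + 0)) = √(0 + √66) = √(√66) = 66^(¼)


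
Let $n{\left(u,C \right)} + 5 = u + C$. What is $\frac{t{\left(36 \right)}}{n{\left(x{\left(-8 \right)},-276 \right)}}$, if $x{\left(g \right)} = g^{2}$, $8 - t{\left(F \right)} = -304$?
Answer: $- \frac{312}{217} \approx -1.4378$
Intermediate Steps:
$t{\left(F \right)} = 312$ ($t{\left(F \right)} = 8 - -304 = 8 + 304 = 312$)
$n{\left(u,C \right)} = -5 + C + u$ ($n{\left(u,C \right)} = -5 + \left(u + C\right) = -5 + \left(C + u\right) = -5 + C + u$)
$\frac{t{\left(36 \right)}}{n{\left(x{\left(-8 \right)},-276 \right)}} = \frac{312}{-5 - 276 + \left(-8\right)^{2}} = \frac{312}{-5 - 276 + 64} = \frac{312}{-217} = 312 \left(- \frac{1}{217}\right) = - \frac{312}{217}$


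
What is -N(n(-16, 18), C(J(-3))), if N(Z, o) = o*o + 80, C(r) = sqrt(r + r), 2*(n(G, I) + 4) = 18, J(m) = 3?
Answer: -86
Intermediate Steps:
n(G, I) = 5 (n(G, I) = -4 + (1/2)*18 = -4 + 9 = 5)
C(r) = sqrt(2)*sqrt(r) (C(r) = sqrt(2*r) = sqrt(2)*sqrt(r))
N(Z, o) = 80 + o**2 (N(Z, o) = o**2 + 80 = 80 + o**2)
-N(n(-16, 18), C(J(-3))) = -(80 + (sqrt(2)*sqrt(3))**2) = -(80 + (sqrt(6))**2) = -(80 + 6) = -1*86 = -86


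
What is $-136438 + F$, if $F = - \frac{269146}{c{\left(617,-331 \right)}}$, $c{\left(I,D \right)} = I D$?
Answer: $- \frac{27864054280}{204227} \approx -1.3644 \cdot 10^{5}$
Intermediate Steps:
$c{\left(I,D \right)} = D I$
$F = \frac{269146}{204227}$ ($F = - \frac{269146}{\left(-331\right) 617} = - \frac{269146}{-204227} = \left(-269146\right) \left(- \frac{1}{204227}\right) = \frac{269146}{204227} \approx 1.3179$)
$-136438 + F = -136438 + \frac{269146}{204227} = - \frac{27864054280}{204227}$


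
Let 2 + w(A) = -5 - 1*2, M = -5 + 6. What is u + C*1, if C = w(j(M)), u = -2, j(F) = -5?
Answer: -11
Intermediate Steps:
M = 1
w(A) = -9 (w(A) = -2 + (-5 - 1*2) = -2 + (-5 - 2) = -2 - 7 = -9)
C = -9
u + C*1 = -2 - 9*1 = -2 - 9 = -11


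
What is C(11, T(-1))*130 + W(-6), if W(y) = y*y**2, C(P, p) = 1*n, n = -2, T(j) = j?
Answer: -476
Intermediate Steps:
C(P, p) = -2 (C(P, p) = 1*(-2) = -2)
W(y) = y**3
C(11, T(-1))*130 + W(-6) = -2*130 + (-6)**3 = -260 - 216 = -476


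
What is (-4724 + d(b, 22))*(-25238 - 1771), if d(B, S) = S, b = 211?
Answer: 126996318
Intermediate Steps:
(-4724 + d(b, 22))*(-25238 - 1771) = (-4724 + 22)*(-25238 - 1771) = -4702*(-27009) = 126996318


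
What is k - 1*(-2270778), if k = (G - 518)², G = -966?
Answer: 4473034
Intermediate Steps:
k = 2202256 (k = (-966 - 518)² = (-1484)² = 2202256)
k - 1*(-2270778) = 2202256 - 1*(-2270778) = 2202256 + 2270778 = 4473034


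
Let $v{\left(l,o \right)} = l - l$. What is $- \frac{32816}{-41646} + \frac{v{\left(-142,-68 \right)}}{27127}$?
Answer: $\frac{16408}{20823} \approx 0.78798$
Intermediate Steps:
$v{\left(l,o \right)} = 0$
$- \frac{32816}{-41646} + \frac{v{\left(-142,-68 \right)}}{27127} = - \frac{32816}{-41646} + \frac{0}{27127} = \left(-32816\right) \left(- \frac{1}{41646}\right) + 0 \cdot \frac{1}{27127} = \frac{16408}{20823} + 0 = \frac{16408}{20823}$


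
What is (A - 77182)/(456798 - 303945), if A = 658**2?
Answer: 118594/50951 ≈ 2.3276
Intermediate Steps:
A = 432964
(A - 77182)/(456798 - 303945) = (432964 - 77182)/(456798 - 303945) = 355782/152853 = 355782*(1/152853) = 118594/50951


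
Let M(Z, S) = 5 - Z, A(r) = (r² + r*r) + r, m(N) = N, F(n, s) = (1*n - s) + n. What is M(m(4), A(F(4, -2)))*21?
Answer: 21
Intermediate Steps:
F(n, s) = -s + 2*n (F(n, s) = (n - s) + n = -s + 2*n)
A(r) = r + 2*r² (A(r) = (r² + r²) + r = 2*r² + r = r + 2*r²)
M(m(4), A(F(4, -2)))*21 = (5 - 1*4)*21 = (5 - 4)*21 = 1*21 = 21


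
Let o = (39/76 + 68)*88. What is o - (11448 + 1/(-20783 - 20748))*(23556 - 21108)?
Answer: -1300542827410/46417 ≈ -2.8019e+7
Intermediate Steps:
o = 114554/19 (o = (39*(1/76) + 68)*88 = (39/76 + 68)*88 = (5207/76)*88 = 114554/19 ≈ 6029.2)
o - (11448 + 1/(-20783 - 20748))*(23556 - 21108) = 114554/19 - (11448 + 1/(-20783 - 20748))*(23556 - 21108) = 114554/19 - (11448 + 1/(-41531))*2448 = 114554/19 - (11448 - 1/41531)*2448 = 114554/19 - 475446887*2448/41531 = 114554/19 - 1*68464351728/2443 = 114554/19 - 68464351728/2443 = -1300542827410/46417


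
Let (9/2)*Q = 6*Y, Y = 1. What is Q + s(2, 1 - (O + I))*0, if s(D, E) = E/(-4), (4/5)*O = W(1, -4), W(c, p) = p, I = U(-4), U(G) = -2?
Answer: 4/3 ≈ 1.3333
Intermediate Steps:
I = -2
O = -5 (O = (5/4)*(-4) = -5)
s(D, E) = -E/4 (s(D, E) = E*(-¼) = -E/4)
Q = 4/3 (Q = 2*(6*1)/9 = (2/9)*6 = 4/3 ≈ 1.3333)
Q + s(2, 1 - (O + I))*0 = 4/3 - (1 - (-5 - 2))/4*0 = 4/3 - (1 - 1*(-7))/4*0 = 4/3 - (1 + 7)/4*0 = 4/3 - ¼*8*0 = 4/3 - 2*0 = 4/3 + 0 = 4/3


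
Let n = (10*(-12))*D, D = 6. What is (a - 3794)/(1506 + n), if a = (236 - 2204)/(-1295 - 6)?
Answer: -2467013/511293 ≈ -4.8251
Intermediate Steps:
n = -720 (n = (10*(-12))*6 = -120*6 = -720)
a = 1968/1301 (a = -1968/(-1301) = -1968*(-1/1301) = 1968/1301 ≈ 1.5127)
(a - 3794)/(1506 + n) = (1968/1301 - 3794)/(1506 - 720) = -4934026/1301/786 = -4934026/1301*1/786 = -2467013/511293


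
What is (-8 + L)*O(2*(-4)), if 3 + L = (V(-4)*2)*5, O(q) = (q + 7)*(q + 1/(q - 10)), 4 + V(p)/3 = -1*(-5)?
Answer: 2755/18 ≈ 153.06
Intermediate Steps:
V(p) = 3 (V(p) = -12 + 3*(-1*(-5)) = -12 + 3*5 = -12 + 15 = 3)
O(q) = (7 + q)*(q + 1/(-10 + q))
L = 27 (L = -3 + (3*2)*5 = -3 + 6*5 = -3 + 30 = 27)
(-8 + L)*O(2*(-4)) = (-8 + 27)*((7 + (2*(-4))³ - 138*(-4) - 3*(2*(-4))²)/(-10 + 2*(-4))) = 19*((7 + (-8)³ - 69*(-8) - 3*(-8)²)/(-10 - 8)) = 19*((7 - 512 + 552 - 3*64)/(-18)) = 19*(-(7 - 512 + 552 - 192)/18) = 19*(-1/18*(-145)) = 19*(145/18) = 2755/18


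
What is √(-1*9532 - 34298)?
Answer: 3*I*√4870 ≈ 209.36*I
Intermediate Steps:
√(-1*9532 - 34298) = √(-9532 - 34298) = √(-43830) = 3*I*√4870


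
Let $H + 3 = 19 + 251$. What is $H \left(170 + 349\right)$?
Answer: $138573$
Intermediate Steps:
$H = 267$ ($H = -3 + \left(19 + 251\right) = -3 + 270 = 267$)
$H \left(170 + 349\right) = 267 \left(170 + 349\right) = 267 \cdot 519 = 138573$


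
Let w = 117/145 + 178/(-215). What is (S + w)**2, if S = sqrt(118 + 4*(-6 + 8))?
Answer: 4898295511/38875225 - 786*sqrt(14)/6235 ≈ 125.53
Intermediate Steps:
w = -131/6235 (w = 117*(1/145) + 178*(-1/215) = 117/145 - 178/215 = -131/6235 ≈ -0.021010)
S = 3*sqrt(14) (S = sqrt(118 + 4*2) = sqrt(118 + 8) = sqrt(126) = 3*sqrt(14) ≈ 11.225)
(S + w)**2 = (3*sqrt(14) - 131/6235)**2 = (-131/6235 + 3*sqrt(14))**2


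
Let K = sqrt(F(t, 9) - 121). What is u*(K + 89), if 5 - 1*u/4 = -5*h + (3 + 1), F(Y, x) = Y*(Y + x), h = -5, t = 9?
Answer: -8544 - 96*sqrt(41) ≈ -9158.7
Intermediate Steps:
u = -96 (u = 20 - 4*(-5*(-5) + (3 + 1)) = 20 - 4*(25 + 4) = 20 - 4*29 = 20 - 116 = -96)
K = sqrt(41) (K = sqrt(9*(9 + 9) - 121) = sqrt(9*18 - 121) = sqrt(162 - 121) = sqrt(41) ≈ 6.4031)
u*(K + 89) = -96*(sqrt(41) + 89) = -96*(89 + sqrt(41)) = -8544 - 96*sqrt(41)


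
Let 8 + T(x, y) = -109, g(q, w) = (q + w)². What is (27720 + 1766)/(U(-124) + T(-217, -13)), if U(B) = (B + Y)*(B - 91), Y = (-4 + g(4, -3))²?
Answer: 14743/12304 ≈ 1.1982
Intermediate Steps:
T(x, y) = -117 (T(x, y) = -8 - 109 = -117)
Y = 9 (Y = (-4 + (4 - 3)²)² = (-4 + 1²)² = (-4 + 1)² = (-3)² = 9)
U(B) = (-91 + B)*(9 + B) (U(B) = (B + 9)*(B - 91) = (9 + B)*(-91 + B) = (-91 + B)*(9 + B))
(27720 + 1766)/(U(-124) + T(-217, -13)) = (27720 + 1766)/((-819 + (-124)² - 82*(-124)) - 117) = 29486/((-819 + 15376 + 10168) - 117) = 29486/(24725 - 117) = 29486/24608 = 29486*(1/24608) = 14743/12304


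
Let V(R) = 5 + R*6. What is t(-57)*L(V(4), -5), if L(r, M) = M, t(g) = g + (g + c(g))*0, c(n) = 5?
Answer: 285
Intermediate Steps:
V(R) = 5 + 6*R
t(g) = g (t(g) = g + (g + 5)*0 = g + (5 + g)*0 = g + 0 = g)
t(-57)*L(V(4), -5) = -57*(-5) = 285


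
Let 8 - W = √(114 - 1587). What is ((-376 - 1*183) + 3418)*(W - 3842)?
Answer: -10961406 - 2859*I*√1473 ≈ -1.0961e+7 - 1.0973e+5*I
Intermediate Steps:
W = 8 - I*√1473 (W = 8 - √(114 - 1587) = 8 - √(-1473) = 8 - I*√1473 ≈ 8.0 - 38.38*I)
((-376 - 1*183) + 3418)*(W - 3842) = ((-376 - 1*183) + 3418)*((8 - I*√1473) - 3842) = ((-376 - 183) + 3418)*(-3834 - I*√1473) = (-559 + 3418)*(-3834 - I*√1473) = 2859*(-3834 - I*√1473) = -10961406 - 2859*I*√1473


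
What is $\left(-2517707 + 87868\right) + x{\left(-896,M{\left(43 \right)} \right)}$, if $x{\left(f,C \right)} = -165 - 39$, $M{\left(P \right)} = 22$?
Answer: $-2430043$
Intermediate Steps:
$x{\left(f,C \right)} = -204$
$\left(-2517707 + 87868\right) + x{\left(-896,M{\left(43 \right)} \right)} = \left(-2517707 + 87868\right) - 204 = -2429839 - 204 = -2430043$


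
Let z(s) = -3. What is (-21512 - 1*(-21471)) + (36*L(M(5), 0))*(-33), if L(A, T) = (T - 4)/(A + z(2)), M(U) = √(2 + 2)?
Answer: -4793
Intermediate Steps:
M(U) = 2 (M(U) = √4 = 2)
L(A, T) = (-4 + T)/(-3 + A) (L(A, T) = (T - 4)/(A - 3) = (-4 + T)/(-3 + A))
(-21512 - 1*(-21471)) + (36*L(M(5), 0))*(-33) = (-21512 - 1*(-21471)) + (36*((-4 + 0)/(-3 + 2)))*(-33) = (-21512 + 21471) + (36*(-4/(-1)))*(-33) = -41 + (36*(-1*(-4)))*(-33) = -41 + (36*4)*(-33) = -41 + 144*(-33) = -41 - 4752 = -4793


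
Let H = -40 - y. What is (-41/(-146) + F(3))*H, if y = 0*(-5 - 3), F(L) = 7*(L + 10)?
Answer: -266540/73 ≈ -3651.2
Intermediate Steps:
F(L) = 70 + 7*L (F(L) = 7*(10 + L) = 70 + 7*L)
y = 0 (y = 0*(-8) = 0)
H = -40 (H = -40 - 1*0 = -40 + 0 = -40)
(-41/(-146) + F(3))*H = (-41/(-146) + (70 + 7*3))*(-40) = (-41*(-1/146) + (70 + 21))*(-40) = (41/146 + 91)*(-40) = (13327/146)*(-40) = -266540/73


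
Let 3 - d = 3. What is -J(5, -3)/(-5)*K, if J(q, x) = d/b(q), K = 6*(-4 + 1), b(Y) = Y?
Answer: 0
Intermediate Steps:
K = -18 (K = 6*(-3) = -18)
d = 0 (d = 3 - 1*3 = 3 - 3 = 0)
J(q, x) = 0 (J(q, x) = 0/q = 0)
-J(5, -3)/(-5)*K = -0/(-5)*(-18) = -0*(-⅕)*(-18) = -0*(-18) = -1*0 = 0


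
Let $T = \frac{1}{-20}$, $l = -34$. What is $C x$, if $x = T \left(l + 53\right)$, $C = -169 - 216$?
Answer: $\frac{1463}{4} \approx 365.75$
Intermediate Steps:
$T = - \frac{1}{20} \approx -0.05$
$C = -385$ ($C = -169 - 216 = -385$)
$x = - \frac{19}{20}$ ($x = - \frac{-34 + 53}{20} = \left(- \frac{1}{20}\right) 19 = - \frac{19}{20} \approx -0.95$)
$C x = \left(-385\right) \left(- \frac{19}{20}\right) = \frac{1463}{4}$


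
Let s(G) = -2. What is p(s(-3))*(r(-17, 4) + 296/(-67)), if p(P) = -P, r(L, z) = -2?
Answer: -860/67 ≈ -12.836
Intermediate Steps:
p(s(-3))*(r(-17, 4) + 296/(-67)) = (-1*(-2))*(-2 + 296/(-67)) = 2*(-2 + 296*(-1/67)) = 2*(-2 - 296/67) = 2*(-430/67) = -860/67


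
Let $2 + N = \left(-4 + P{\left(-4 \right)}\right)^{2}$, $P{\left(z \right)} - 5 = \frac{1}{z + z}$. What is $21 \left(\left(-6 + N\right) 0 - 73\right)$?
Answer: $-1533$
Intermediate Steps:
$P{\left(z \right)} = 5 + \frac{1}{2 z}$ ($P{\left(z \right)} = 5 + \frac{1}{z + z} = 5 + \frac{1}{2 z}$)
$N = - \frac{79}{64}$ ($N = -2 + \left(-4 + \left(5 + \frac{1}{2 \left(-4\right)}\right)\right)^{2} = -2 + \left(-4 + \left(5 + \frac{1}{2} \left(- \frac{1}{4}\right)\right)\right)^{2} = -2 + \left(-4 + \left(5 - \frac{1}{8}\right)\right)^{2} = -2 + \left(-4 + \frac{39}{8}\right)^{2} = -2 + \left(\frac{7}{8}\right)^{2} = -2 + \frac{49}{64} = - \frac{79}{64} \approx -1.2344$)
$21 \left(\left(-6 + N\right) 0 - 73\right) = 21 \left(\left(-6 - \frac{79}{64}\right) 0 - 73\right) = 21 \left(\left(- \frac{463}{64}\right) 0 - 73\right) = 21 \left(0 - 73\right) = 21 \left(-73\right) = -1533$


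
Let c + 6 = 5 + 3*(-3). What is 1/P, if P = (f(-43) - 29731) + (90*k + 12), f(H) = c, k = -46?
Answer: -1/33869 ≈ -2.9526e-5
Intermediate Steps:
c = -10 (c = -6 + (5 + 3*(-3)) = -6 + (5 - 9) = -6 - 4 = -10)
f(H) = -10
P = -33869 (P = (-10 - 29731) + (90*(-46) + 12) = -29741 + (-4140 + 12) = -29741 - 4128 = -33869)
1/P = 1/(-33869) = -1/33869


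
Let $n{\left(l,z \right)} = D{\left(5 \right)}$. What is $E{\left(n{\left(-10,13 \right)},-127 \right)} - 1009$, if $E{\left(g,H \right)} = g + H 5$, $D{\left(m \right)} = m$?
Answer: $-1639$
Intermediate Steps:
$n{\left(l,z \right)} = 5$
$E{\left(g,H \right)} = g + 5 H$
$E{\left(n{\left(-10,13 \right)},-127 \right)} - 1009 = \left(5 + 5 \left(-127\right)\right) - 1009 = \left(5 - 635\right) - 1009 = -630 - 1009 = -1639$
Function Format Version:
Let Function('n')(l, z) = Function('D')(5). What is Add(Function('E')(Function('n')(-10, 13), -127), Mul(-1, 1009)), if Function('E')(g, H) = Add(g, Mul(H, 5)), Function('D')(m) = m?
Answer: -1639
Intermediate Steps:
Function('n')(l, z) = 5
Function('E')(g, H) = Add(g, Mul(5, H))
Add(Function('E')(Function('n')(-10, 13), -127), Mul(-1, 1009)) = Add(Add(5, Mul(5, -127)), Mul(-1, 1009)) = Add(Add(5, -635), -1009) = Add(-630, -1009) = -1639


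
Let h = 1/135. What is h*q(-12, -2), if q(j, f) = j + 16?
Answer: 4/135 ≈ 0.029630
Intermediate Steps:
q(j, f) = 16 + j
h = 1/135 ≈ 0.0074074
h*q(-12, -2) = (16 - 12)/135 = (1/135)*4 = 4/135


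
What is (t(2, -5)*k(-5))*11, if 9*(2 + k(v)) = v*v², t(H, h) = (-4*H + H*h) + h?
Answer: 36179/9 ≈ 4019.9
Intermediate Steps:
t(H, h) = h - 4*H + H*h
k(v) = -2 + v³/9 (k(v) = -2 + (v*v²)/9 = -2 + v³/9)
(t(2, -5)*k(-5))*11 = ((-5 - 4*2 + 2*(-5))*(-2 + (⅑)*(-5)³))*11 = ((-5 - 8 - 10)*(-2 + (⅑)*(-125)))*11 = -23*(-2 - 125/9)*11 = -23*(-143/9)*11 = (3289/9)*11 = 36179/9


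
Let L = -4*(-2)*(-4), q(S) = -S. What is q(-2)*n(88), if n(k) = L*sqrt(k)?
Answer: -128*sqrt(22) ≈ -600.37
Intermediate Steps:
L = -32 (L = 8*(-4) = -32)
n(k) = -32*sqrt(k)
q(-2)*n(88) = (-1*(-2))*(-64*sqrt(22)) = 2*(-64*sqrt(22)) = -128*sqrt(22)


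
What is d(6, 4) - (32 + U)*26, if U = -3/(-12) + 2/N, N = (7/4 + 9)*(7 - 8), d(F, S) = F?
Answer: -71179/86 ≈ -827.66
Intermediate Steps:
N = -43/4 (N = (7*(¼) + 9)*(-1) = (7/4 + 9)*(-1) = (43/4)*(-1) = -43/4 ≈ -10.750)
U = 11/172 (U = -3/(-12) + 2/(-43/4) = -3*(-1/12) + 2*(-4/43) = ¼ - 8/43 = 11/172 ≈ 0.063954)
d(6, 4) - (32 + U)*26 = 6 - (32 + 11/172)*26 = 6 - 5515*26/172 = 6 - 1*71695/86 = 6 - 71695/86 = -71179/86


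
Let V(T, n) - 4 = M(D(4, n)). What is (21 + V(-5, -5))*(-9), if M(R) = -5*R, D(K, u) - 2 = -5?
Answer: -360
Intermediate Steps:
D(K, u) = -3 (D(K, u) = 2 - 5 = -3)
V(T, n) = 19 (V(T, n) = 4 - 5*(-3) = 4 + 15 = 19)
(21 + V(-5, -5))*(-9) = (21 + 19)*(-9) = 40*(-9) = -360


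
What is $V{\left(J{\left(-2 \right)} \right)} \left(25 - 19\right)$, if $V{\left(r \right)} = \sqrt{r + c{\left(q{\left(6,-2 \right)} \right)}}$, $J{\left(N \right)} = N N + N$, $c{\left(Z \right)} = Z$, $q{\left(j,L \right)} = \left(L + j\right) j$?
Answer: $6 \sqrt{26} \approx 30.594$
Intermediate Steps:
$q{\left(j,L \right)} = j \left(L + j\right)$
$J{\left(N \right)} = N + N^{2}$ ($J{\left(N \right)} = N^{2} + N = N + N^{2}$)
$V{\left(r \right)} = \sqrt{24 + r}$ ($V{\left(r \right)} = \sqrt{r + 6 \left(-2 + 6\right)} = \sqrt{r + 6 \cdot 4} = \sqrt{r + 24} = \sqrt{24 + r}$)
$V{\left(J{\left(-2 \right)} \right)} \left(25 - 19\right) = \sqrt{24 - 2 \left(1 - 2\right)} \left(25 - 19\right) = \sqrt{24 - -2} \cdot 6 = \sqrt{24 + 2} \cdot 6 = \sqrt{26} \cdot 6 = 6 \sqrt{26}$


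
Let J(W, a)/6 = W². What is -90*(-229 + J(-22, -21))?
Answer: -240750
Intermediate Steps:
J(W, a) = 6*W²
-90*(-229 + J(-22, -21)) = -90*(-229 + 6*(-22)²) = -90*(-229 + 6*484) = -90*(-229 + 2904) = -90*2675 = -240750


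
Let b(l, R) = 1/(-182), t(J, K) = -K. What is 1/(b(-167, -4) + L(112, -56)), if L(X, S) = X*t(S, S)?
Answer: 182/1141503 ≈ 0.00015944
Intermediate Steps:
L(X, S) = -S*X (L(X, S) = X*(-S) = -S*X)
b(l, R) = -1/182
1/(b(-167, -4) + L(112, -56)) = 1/(-1/182 - 1*(-56)*112) = 1/(-1/182 + 6272) = 1/(1141503/182) = 182/1141503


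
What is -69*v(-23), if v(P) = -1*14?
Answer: 966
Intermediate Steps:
v(P) = -14
-69*v(-23) = -69*(-14) = 966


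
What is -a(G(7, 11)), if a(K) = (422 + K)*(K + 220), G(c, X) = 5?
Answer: -96075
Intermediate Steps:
a(K) = (220 + K)*(422 + K) (a(K) = (422 + K)*(220 + K) = (220 + K)*(422 + K))
-a(G(7, 11)) = -(92840 + 5**2 + 642*5) = -(92840 + 25 + 3210) = -1*96075 = -96075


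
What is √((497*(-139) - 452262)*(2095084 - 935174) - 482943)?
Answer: I*√604713761893 ≈ 7.7763e+5*I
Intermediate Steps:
√((497*(-139) - 452262)*(2095084 - 935174) - 482943) = √((-69083 - 452262)*1159910 - 482943) = √(-521345*1159910 - 482943) = √(-604713278950 - 482943) = √(-604713761893) = I*√604713761893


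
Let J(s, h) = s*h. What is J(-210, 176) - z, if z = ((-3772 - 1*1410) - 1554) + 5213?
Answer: -35437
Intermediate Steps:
J(s, h) = h*s
z = -1523 (z = ((-3772 - 1410) - 1554) + 5213 = (-5182 - 1554) + 5213 = -6736 + 5213 = -1523)
J(-210, 176) - z = 176*(-210) - 1*(-1523) = -36960 + 1523 = -35437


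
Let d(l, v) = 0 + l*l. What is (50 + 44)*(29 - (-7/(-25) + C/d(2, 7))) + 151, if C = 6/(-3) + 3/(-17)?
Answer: 2466553/850 ≈ 2901.8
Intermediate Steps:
d(l, v) = l**2 (d(l, v) = 0 + l**2 = l**2)
C = -37/17 (C = 6*(-1/3) + 3*(-1/17) = -2 - 3/17 = -37/17 ≈ -2.1765)
(50 + 44)*(29 - (-7/(-25) + C/d(2, 7))) + 151 = (50 + 44)*(29 - (-7/(-25) - 37/(17*(2**2)))) + 151 = 94*(29 - (-7*(-1/25) - 37/17/4)) + 151 = 94*(29 - (7/25 - 37/17*1/4)) + 151 = 94*(29 - (7/25 - 37/68)) + 151 = 94*(29 - 1*(-449/1700)) + 151 = 94*(29 + 449/1700) + 151 = 94*(49749/1700) + 151 = 2338203/850 + 151 = 2466553/850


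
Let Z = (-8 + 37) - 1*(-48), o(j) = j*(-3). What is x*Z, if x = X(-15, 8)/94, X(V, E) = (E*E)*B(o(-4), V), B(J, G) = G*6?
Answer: -221760/47 ≈ -4718.3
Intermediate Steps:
o(j) = -3*j
B(J, G) = 6*G
X(V, E) = 6*V*E**2 (X(V, E) = (E*E)*(6*V) = E**2*(6*V) = 6*V*E**2)
x = -2880/47 (x = (6*(-15)*8**2)/94 = (6*(-15)*64)*(1/94) = -5760*1/94 = -2880/47 ≈ -61.277)
Z = 77 (Z = 29 + 48 = 77)
x*Z = -2880/47*77 = -221760/47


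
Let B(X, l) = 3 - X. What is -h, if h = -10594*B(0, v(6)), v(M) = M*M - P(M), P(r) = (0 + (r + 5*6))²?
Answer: 31782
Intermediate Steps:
P(r) = (30 + r)² (P(r) = (0 + (r + 30))² = (0 + (30 + r))² = (30 + r)²)
v(M) = M² - (30 + M)² (v(M) = M*M - (30 + M)² = M² - (30 + M)²)
h = -31782 (h = -10594*(3 - 1*0) = -10594*(3 + 0) = -10594*3 = -31782)
-h = -1*(-31782) = 31782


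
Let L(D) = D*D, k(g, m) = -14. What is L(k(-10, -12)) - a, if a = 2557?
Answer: -2361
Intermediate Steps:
L(D) = D²
L(k(-10, -12)) - a = (-14)² - 1*2557 = 196 - 2557 = -2361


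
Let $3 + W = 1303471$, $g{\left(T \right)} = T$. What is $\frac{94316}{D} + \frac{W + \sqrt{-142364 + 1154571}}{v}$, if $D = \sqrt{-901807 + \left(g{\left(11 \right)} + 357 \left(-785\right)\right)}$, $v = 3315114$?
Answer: $\frac{651734}{1657557} + \frac{\sqrt{1012207}}{3315114} - \frac{94316 i \sqrt{1182041}}{1182041} \approx 0.39349 - 86.75 i$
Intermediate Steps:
$W = 1303468$ ($W = -3 + 1303471 = 1303468$)
$D = i \sqrt{1182041}$ ($D = \sqrt{-901807 + \left(11 + 357 \left(-785\right)\right)} = \sqrt{-901807 + \left(11 - 280245\right)} = \sqrt{-901807 - 280234} = \sqrt{-1182041} = i \sqrt{1182041} \approx 1087.2 i$)
$\frac{94316}{D} + \frac{W + \sqrt{-142364 + 1154571}}{v} = \frac{94316}{i \sqrt{1182041}} + \frac{1303468 + \sqrt{-142364 + 1154571}}{3315114} = 94316 \left(- \frac{i \sqrt{1182041}}{1182041}\right) + \left(1303468 + \sqrt{1012207}\right) \frac{1}{3315114} = - \frac{94316 i \sqrt{1182041}}{1182041} + \left(\frac{651734}{1657557} + \frac{\sqrt{1012207}}{3315114}\right) = \frac{651734}{1657557} + \frac{\sqrt{1012207}}{3315114} - \frac{94316 i \sqrt{1182041}}{1182041}$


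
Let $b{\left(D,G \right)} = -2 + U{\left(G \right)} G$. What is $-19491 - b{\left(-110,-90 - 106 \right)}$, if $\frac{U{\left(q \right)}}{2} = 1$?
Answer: $-19097$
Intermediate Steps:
$U{\left(q \right)} = 2$ ($U{\left(q \right)} = 2 \cdot 1 = 2$)
$b{\left(D,G \right)} = -2 + 2 G$
$-19491 - b{\left(-110,-90 - 106 \right)} = -19491 - \left(-2 + 2 \left(-90 - 106\right)\right) = -19491 - \left(-2 + 2 \left(-196\right)\right) = -19491 - \left(-2 - 392\right) = -19491 - -394 = -19491 + 394 = -19097$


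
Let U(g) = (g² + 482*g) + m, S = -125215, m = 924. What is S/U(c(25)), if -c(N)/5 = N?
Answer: 125215/43701 ≈ 2.8653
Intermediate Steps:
c(N) = -5*N
U(g) = 924 + g² + 482*g (U(g) = (g² + 482*g) + 924 = 924 + g² + 482*g)
S/U(c(25)) = -125215/(924 + (-5*25)² + 482*(-5*25)) = -125215/(924 + (-125)² + 482*(-125)) = -125215/(924 + 15625 - 60250) = -125215/(-43701) = -125215*(-1/43701) = 125215/43701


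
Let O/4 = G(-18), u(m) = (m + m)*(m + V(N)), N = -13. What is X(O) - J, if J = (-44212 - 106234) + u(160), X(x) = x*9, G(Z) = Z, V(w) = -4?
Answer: 99878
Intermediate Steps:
u(m) = 2*m*(-4 + m) (u(m) = (m + m)*(m - 4) = (2*m)*(-4 + m) = 2*m*(-4 + m))
O = -72 (O = 4*(-18) = -72)
X(x) = 9*x
J = -100526 (J = (-44212 - 106234) + 2*160*(-4 + 160) = -150446 + 2*160*156 = -150446 + 49920 = -100526)
X(O) - J = 9*(-72) - 1*(-100526) = -648 + 100526 = 99878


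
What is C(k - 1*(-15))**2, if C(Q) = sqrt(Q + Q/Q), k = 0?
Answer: 16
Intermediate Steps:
C(Q) = sqrt(1 + Q) (C(Q) = sqrt(Q + 1) = sqrt(1 + Q))
C(k - 1*(-15))**2 = (sqrt(1 + (0 - 1*(-15))))**2 = (sqrt(1 + (0 + 15)))**2 = (sqrt(1 + 15))**2 = (sqrt(16))**2 = 4**2 = 16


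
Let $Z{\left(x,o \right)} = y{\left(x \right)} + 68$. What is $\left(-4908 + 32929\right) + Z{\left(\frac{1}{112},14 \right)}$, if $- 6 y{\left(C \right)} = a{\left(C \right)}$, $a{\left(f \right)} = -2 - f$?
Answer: $\frac{6292011}{224} \approx 28089.0$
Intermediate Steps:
$y{\left(C \right)} = \frac{1}{3} + \frac{C}{6}$ ($y{\left(C \right)} = - \frac{-2 - C}{6} = \frac{1}{3} + \frac{C}{6}$)
$Z{\left(x,o \right)} = \frac{205}{3} + \frac{x}{6}$ ($Z{\left(x,o \right)} = \left(\frac{1}{3} + \frac{x}{6}\right) + 68 = \frac{205}{3} + \frac{x}{6}$)
$\left(-4908 + 32929\right) + Z{\left(\frac{1}{112},14 \right)} = \left(-4908 + 32929\right) + \left(\frac{205}{3} + \frac{1}{6 \cdot 112}\right) = 28021 + \left(\frac{205}{3} + \frac{1}{6} \cdot \frac{1}{112}\right) = 28021 + \left(\frac{205}{3} + \frac{1}{672}\right) = 28021 + \frac{15307}{224} = \frac{6292011}{224}$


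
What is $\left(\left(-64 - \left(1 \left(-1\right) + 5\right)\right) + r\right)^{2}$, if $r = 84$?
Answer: $256$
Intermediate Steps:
$\left(\left(-64 - \left(1 \left(-1\right) + 5\right)\right) + r\right)^{2} = \left(\left(-64 - \left(1 \left(-1\right) + 5\right)\right) + 84\right)^{2} = \left(\left(-64 - \left(-1 + 5\right)\right) + 84\right)^{2} = \left(\left(-64 - 4\right) + 84\right)^{2} = \left(-68 + 84\right)^{2} = 16^{2} = 256$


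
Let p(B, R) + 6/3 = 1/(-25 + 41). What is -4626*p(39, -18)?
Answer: 71703/8 ≈ 8962.9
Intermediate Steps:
p(B, R) = -31/16 (p(B, R) = -2 + 1/(-25 + 41) = -2 + 1/16 = -31/16)
-4626*p(39, -18) = -4626*(-31/16) = 71703/8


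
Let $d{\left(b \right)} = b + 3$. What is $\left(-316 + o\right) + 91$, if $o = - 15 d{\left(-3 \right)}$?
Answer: $-225$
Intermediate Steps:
$d{\left(b \right)} = 3 + b$
$o = 0$ ($o = - 15 \left(3 - 3\right) = \left(-15\right) 0 = 0$)
$\left(-316 + o\right) + 91 = \left(-316 + 0\right) + 91 = -316 + 91 = -225$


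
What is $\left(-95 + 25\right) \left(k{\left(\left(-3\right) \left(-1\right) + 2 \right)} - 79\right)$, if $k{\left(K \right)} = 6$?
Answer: $5110$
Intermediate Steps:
$\left(-95 + 25\right) \left(k{\left(\left(-3\right) \left(-1\right) + 2 \right)} - 79\right) = \left(-95 + 25\right) \left(6 - 79\right) = \left(-70\right) \left(-73\right) = 5110$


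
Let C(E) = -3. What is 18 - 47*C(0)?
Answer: 159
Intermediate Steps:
18 - 47*C(0) = 18 - 47*(-3) = 18 + 141 = 159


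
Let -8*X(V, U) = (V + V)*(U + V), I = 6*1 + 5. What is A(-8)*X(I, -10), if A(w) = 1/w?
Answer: 11/32 ≈ 0.34375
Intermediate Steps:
I = 11 (I = 6 + 5 = 11)
X(V, U) = -V*(U + V)/4 (X(V, U) = -(V + V)*(U + V)/8 = -2*V*(U + V)/8 = -V*(U + V)/4)
A(-8)*X(I, -10) = (-¼*11*(-10 + 11))/(-8) = -(-1)*11/32 = -⅛*(-11/4) = 11/32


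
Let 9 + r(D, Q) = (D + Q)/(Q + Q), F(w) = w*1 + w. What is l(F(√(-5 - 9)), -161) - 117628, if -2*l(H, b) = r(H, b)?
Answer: -470495/4 + I*√14/322 ≈ -1.1762e+5 + 0.01162*I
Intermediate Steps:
F(w) = 2*w (F(w) = w + w = 2*w)
r(D, Q) = -9 + (D + Q)/(2*Q) (r(D, Q) = -9 + (D + Q)/(Q + Q) = -9 + (D + Q)/((2*Q)) = -9 + (D + Q)*(1/(2*Q)) = -9 + (D + Q)/(2*Q))
l(H, b) = -(H - 17*b)/(4*b)
l(F(√(-5 - 9)), -161) - 117628 = (¼)*(-2*√(-5 - 9) + 17*(-161))/(-161) - 117628 = (¼)*(-1/161)*(-2*√(-14) - 2737) - 117628 = (¼)*(-1/161)*(-2*I*√14 - 2737) - 117628 = (¼)*(-1/161)*(-2737 - 2*I*√14) - 117628 = (17/4 + I*√14/322) - 117628 = -470495/4 + I*√14/322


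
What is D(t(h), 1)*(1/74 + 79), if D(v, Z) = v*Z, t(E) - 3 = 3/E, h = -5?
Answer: 35082/185 ≈ 189.63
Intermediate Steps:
t(E) = 3 + 3/E
D(v, Z) = Z*v
D(t(h), 1)*(1/74 + 79) = (1*(3 + 3/(-5)))*(1/74 + 79) = (1*(3 + 3*(-1/5)))*(1/74 + 79) = (1*(3 - 3/5))*(5847/74) = (1*(12/5))*(5847/74) = (12/5)*(5847/74) = 35082/185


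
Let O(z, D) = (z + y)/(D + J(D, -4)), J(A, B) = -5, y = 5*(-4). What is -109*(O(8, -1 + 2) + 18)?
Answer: -2289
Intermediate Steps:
y = -20
O(z, D) = (-20 + z)/(-5 + D) (O(z, D) = (z - 20)/(D - 5) = (-20 + z)/(-5 + D))
-109*(O(8, -1 + 2) + 18) = -109*((-20 + 8)/(-5 + (-1 + 2)) + 18) = -109*(-12/(-5 + 1) + 18) = -109*(-12/(-4) + 18) = -109*(-¼*(-12) + 18) = -109*(3 + 18) = -109*21 = -2289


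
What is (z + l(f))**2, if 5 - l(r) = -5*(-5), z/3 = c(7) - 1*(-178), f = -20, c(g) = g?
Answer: 286225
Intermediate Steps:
z = 555 (z = 3*(7 - 1*(-178)) = 3*(7 + 178) = 3*185 = 555)
l(r) = -20 (l(r) = 5 - (-5)*(-5) = 5 - 1*25 = 5 - 25 = -20)
(z + l(f))**2 = (555 - 20)**2 = 535**2 = 286225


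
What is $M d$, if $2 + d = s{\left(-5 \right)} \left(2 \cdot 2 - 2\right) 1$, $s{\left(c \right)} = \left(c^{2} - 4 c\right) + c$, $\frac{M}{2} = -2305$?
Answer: $-359580$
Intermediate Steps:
$M = -4610$ ($M = 2 \left(-2305\right) = -4610$)
$s{\left(c \right)} = c^{2} - 3 c$
$d = 78$ ($d = -2 + - 5 \left(-3 - 5\right) \left(2 \cdot 2 - 2\right) 1 = -2 + \left(-5\right) \left(-8\right) \left(4 - 2\right) 1 = -2 + 40 \cdot 2 \cdot 1 = -2 + 80 \cdot 1 = -2 + 80 = 78$)
$M d = \left(-4610\right) 78 = -359580$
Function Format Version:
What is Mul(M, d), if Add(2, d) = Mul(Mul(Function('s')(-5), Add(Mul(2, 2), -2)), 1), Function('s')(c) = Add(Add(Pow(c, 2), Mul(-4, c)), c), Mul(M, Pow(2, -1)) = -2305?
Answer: -359580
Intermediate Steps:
M = -4610 (M = Mul(2, -2305) = -4610)
Function('s')(c) = Add(Pow(c, 2), Mul(-3, c))
d = 78 (d = Add(-2, Mul(Mul(Mul(-5, Add(-3, -5)), Add(Mul(2, 2), -2)), 1)) = Add(-2, Mul(Mul(Mul(-5, -8), Add(4, -2)), 1)) = Add(-2, Mul(Mul(40, 2), 1)) = Add(-2, Mul(80, 1)) = Add(-2, 80) = 78)
Mul(M, d) = Mul(-4610, 78) = -359580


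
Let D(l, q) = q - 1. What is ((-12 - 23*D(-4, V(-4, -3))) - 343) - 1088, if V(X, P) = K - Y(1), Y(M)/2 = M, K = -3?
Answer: -1305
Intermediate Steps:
Y(M) = 2*M
V(X, P) = -5 (V(X, P) = -3 - 2 = -5)
D(l, q) = -1 + q
((-12 - 23*D(-4, V(-4, -3))) - 343) - 1088 = ((-12 - 23*(-1 - 5)) - 343) - 1088 = ((-12 - 23*(-6)) - 343) - 1088 = ((-12 + 138) - 343) - 1088 = (126 - 343) - 1088 = -217 - 1088 = -1305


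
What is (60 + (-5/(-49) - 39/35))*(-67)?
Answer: -968284/245 ≈ -3952.2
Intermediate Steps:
(60 + (-5/(-49) - 39/35))*(-67) = (60 + (-5*(-1/49) - 39*1/35))*(-67) = (60 + (5/49 - 39/35))*(-67) = (60 - 248/245)*(-67) = (14452/245)*(-67) = -968284/245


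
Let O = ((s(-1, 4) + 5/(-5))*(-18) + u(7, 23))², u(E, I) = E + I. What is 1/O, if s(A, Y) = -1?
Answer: 1/4356 ≈ 0.00022957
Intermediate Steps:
O = 4356 (O = ((-1 + 5/(-5))*(-18) + (7 + 23))² = ((-1 + 5*(-⅕))*(-18) + 30)² = ((-1 - 1)*(-18) + 30)² = (-2*(-18) + 30)² = (36 + 30)² = 66² = 4356)
1/O = 1/4356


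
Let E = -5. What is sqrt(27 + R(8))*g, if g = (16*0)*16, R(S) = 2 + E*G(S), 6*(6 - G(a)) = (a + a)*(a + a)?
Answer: 0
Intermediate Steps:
G(a) = 6 - 2*a**2/3 (G(a) = 6 - (a + a)*(a + a)/6 = 6 - 2*a*2*a/6 = 6 - 2*a**2/3)
R(S) = -28 + 10*S**2/3 (R(S) = 2 - 5*(6 - 2*S**2/3) = 2 + (-30 + 10*S**2/3) = -28 + 10*S**2/3)
g = 0 (g = 0*16 = 0)
sqrt(27 + R(8))*g = sqrt(27 + (-28 + (10/3)*8**2))*0 = sqrt(27 + (-28 + (10/3)*64))*0 = sqrt(27 + (-28 + 640/3))*0 = sqrt(27 + 556/3)*0 = sqrt(637/3)*0 = (7*sqrt(39)/3)*0 = 0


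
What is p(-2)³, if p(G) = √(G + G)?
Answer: -8*I ≈ -8.0*I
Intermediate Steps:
p(G) = √2*√G (p(G) = √(2*G) = √2*√G)
p(-2)³ = (√2*√(-2))³ = (√2*(I*√2))³ = (2*I)³ = -8*I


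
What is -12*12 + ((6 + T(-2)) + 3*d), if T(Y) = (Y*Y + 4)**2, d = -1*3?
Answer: -83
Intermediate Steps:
d = -3
T(Y) = (4 + Y**2)**2 (T(Y) = (Y**2 + 4)**2 = (4 + Y**2)**2)
-12*12 + ((6 + T(-2)) + 3*d) = -12*12 + ((6 + (4 + (-2)**2)**2) + 3*(-3)) = -144 + ((6 + (4 + 4)**2) - 9) = -144 + ((6 + 8**2) - 9) = -144 + ((6 + 64) - 9) = -144 + (70 - 9) = -144 + 61 = -83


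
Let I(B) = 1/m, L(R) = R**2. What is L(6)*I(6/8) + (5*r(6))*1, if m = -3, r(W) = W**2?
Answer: 168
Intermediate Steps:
I(B) = -1/3 (I(B) = 1/(-3) = -1/3)
L(6)*I(6/8) + (5*r(6))*1 = 6**2*(-1/3) + (5*6**2)*1 = 36*(-1/3) + (5*36)*1 = -12 + 180*1 = -12 + 180 = 168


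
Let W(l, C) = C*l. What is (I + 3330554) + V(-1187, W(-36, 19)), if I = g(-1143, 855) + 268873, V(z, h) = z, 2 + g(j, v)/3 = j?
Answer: 3594805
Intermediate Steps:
g(j, v) = -6 + 3*j
I = 265438 (I = (-6 + 3*(-1143)) + 268873 = (-6 - 3429) + 268873 = -3435 + 268873 = 265438)
(I + 3330554) + V(-1187, W(-36, 19)) = (265438 + 3330554) - 1187 = 3595992 - 1187 = 3594805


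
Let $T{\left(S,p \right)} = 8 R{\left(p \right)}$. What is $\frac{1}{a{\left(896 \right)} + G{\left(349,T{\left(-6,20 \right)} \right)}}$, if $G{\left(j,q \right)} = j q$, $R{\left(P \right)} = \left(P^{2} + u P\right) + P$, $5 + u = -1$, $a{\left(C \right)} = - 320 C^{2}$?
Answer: $- \frac{1}{256063520} \approx -3.9053 \cdot 10^{-9}$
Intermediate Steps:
$u = -6$ ($u = -5 - 1 = -6$)
$R{\left(P \right)} = P^{2} - 5 P$ ($R{\left(P \right)} = \left(P^{2} - 6 P\right) + P = P^{2} - 5 P$)
$T{\left(S,p \right)} = 8 p \left(-5 + p\right)$
$\frac{1}{a{\left(896 \right)} + G{\left(349,T{\left(-6,20 \right)} \right)}} = \frac{1}{- 320 \cdot 896^{2} + 349 \cdot 8 \cdot 20 \left(-5 + 20\right)} = \frac{1}{\left(-320\right) 802816 + 349 \cdot 8 \cdot 20 \cdot 15} = \frac{1}{-256901120 + 349 \cdot 2400} = \frac{1}{-256901120 + 837600} = \frac{1}{-256063520} = - \frac{1}{256063520}$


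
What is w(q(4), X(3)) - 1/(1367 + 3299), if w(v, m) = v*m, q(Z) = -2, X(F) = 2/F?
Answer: -18667/13998 ≈ -1.3335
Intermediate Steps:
w(v, m) = m*v
w(q(4), X(3)) - 1/(1367 + 3299) = (2/3)*(-2) - 1/(1367 + 3299) = (2*(1/3))*(-2) - 1/4666 = (2/3)*(-2) - 1*1/4666 = -4/3 - 1/4666 = -18667/13998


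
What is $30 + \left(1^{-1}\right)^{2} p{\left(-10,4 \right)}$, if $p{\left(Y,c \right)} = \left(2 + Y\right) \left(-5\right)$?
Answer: $70$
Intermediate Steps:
$p{\left(Y,c \right)} = -10 - 5 Y$
$30 + \left(1^{-1}\right)^{2} p{\left(-10,4 \right)} = 30 + \left(1^{-1}\right)^{2} \left(-10 - -50\right) = 30 + 1^{2} \left(-10 + 50\right) = 30 + 1 \cdot 40 = 30 + 40 = 70$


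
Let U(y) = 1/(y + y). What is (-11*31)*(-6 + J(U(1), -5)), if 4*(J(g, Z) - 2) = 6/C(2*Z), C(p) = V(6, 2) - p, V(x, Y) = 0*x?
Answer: 26257/20 ≈ 1312.8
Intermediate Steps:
V(x, Y) = 0
C(p) = -p (C(p) = 0 - p = -p)
U(y) = 1/(2*y)
J(g, Z) = 2 - 3/(4*Z) (J(g, Z) = 2 + (6/((-2*Z)))/4 = 2 + (6*(-1/(2*Z)))/4 = 2 + (-3/Z)/4 = 2 - 3/(4*Z))
(-11*31)*(-6 + J(U(1), -5)) = (-11*31)*(-6 + (2 - ¾/(-5))) = -341*(-6 + (2 - ¾*(-⅕))) = -341*(-6 + (2 + 3/20)) = -341*(-6 + 43/20) = -341*(-77/20) = 26257/20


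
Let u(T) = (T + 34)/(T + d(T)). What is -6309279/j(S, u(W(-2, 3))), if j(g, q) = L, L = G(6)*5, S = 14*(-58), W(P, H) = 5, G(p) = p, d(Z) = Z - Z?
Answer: -2103093/10 ≈ -2.1031e+5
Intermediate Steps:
d(Z) = 0
u(T) = (34 + T)/T (u(T) = (T + 34)/(T + 0) = (34 + T)/T)
S = -812
L = 30 (L = 6*5 = 30)
j(g, q) = 30
-6309279/j(S, u(W(-2, 3))) = -6309279/30 = -6309279*1/30 = -2103093/10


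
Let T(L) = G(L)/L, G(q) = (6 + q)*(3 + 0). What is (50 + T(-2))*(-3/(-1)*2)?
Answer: 264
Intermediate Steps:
G(q) = 18 + 3*q (G(q) = (6 + q)*3 = 18 + 3*q)
T(L) = (18 + 3*L)/L
(50 + T(-2))*(-3/(-1)*2) = (50 + (3 + 18/(-2)))*(-3/(-1)*2) = (50 + (3 + 18*(-½)))*(-3*(-1)*2) = (50 + (3 - 9))*(3*2) = (50 - 6)*6 = 44*6 = 264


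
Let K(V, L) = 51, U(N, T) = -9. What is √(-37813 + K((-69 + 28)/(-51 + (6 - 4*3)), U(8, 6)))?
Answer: I*√37762 ≈ 194.32*I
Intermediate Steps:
√(-37813 + K((-69 + 28)/(-51 + (6 - 4*3)), U(8, 6))) = √(-37813 + 51) = √(-37762) = I*√37762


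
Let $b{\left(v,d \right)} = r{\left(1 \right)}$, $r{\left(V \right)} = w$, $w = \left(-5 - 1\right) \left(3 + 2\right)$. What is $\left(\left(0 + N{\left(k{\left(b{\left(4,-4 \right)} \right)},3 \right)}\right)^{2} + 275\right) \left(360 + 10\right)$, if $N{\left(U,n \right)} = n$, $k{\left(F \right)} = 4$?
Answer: $105080$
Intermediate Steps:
$w = -30$ ($w = \left(-6\right) 5 = -30$)
$r{\left(V \right)} = -30$
$b{\left(v,d \right)} = -30$
$\left(\left(0 + N{\left(k{\left(b{\left(4,-4 \right)} \right)},3 \right)}\right)^{2} + 275\right) \left(360 + 10\right) = \left(\left(0 + 3\right)^{2} + 275\right) \left(360 + 10\right) = \left(3^{2} + 275\right) 370 = \left(9 + 275\right) 370 = 284 \cdot 370 = 105080$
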